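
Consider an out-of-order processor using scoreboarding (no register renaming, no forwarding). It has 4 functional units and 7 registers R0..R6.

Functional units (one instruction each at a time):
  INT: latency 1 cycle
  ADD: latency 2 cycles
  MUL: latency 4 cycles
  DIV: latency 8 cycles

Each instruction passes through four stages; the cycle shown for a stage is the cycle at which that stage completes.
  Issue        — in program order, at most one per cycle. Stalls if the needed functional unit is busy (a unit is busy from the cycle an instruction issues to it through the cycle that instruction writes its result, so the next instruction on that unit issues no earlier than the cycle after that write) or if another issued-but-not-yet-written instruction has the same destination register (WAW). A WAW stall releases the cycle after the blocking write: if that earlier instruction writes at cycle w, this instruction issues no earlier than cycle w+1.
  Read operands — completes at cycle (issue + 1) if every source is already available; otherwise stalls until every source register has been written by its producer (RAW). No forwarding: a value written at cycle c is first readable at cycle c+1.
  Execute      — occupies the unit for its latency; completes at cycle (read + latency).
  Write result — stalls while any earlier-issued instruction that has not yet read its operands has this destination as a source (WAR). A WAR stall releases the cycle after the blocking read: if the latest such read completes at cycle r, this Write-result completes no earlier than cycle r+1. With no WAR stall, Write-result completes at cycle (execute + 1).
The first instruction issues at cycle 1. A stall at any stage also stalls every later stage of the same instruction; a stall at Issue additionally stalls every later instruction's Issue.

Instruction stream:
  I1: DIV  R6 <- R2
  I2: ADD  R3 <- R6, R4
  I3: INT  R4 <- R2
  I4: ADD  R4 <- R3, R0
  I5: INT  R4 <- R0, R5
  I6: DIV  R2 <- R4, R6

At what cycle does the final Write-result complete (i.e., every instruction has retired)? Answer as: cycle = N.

1) issue 1, read 2, done 10, write 11
2) issue 2, read 12, done 14, write 15  <RAW R6: wait I1 write@11>
3) issue 3, read 4, done 5, write 13  <WAR R4: wait I2 read@12>
4) issue 16, read 17, done 19, write 20  <struct: ADD busy until I2 writes@15>
5) issue 21, read 22, done 23, write 24  <WAW R4: wait I4 write@20>
6) issue 22, read 25, done 33, write 34  <RAW R4: wait I5 write@24>

cycle = 34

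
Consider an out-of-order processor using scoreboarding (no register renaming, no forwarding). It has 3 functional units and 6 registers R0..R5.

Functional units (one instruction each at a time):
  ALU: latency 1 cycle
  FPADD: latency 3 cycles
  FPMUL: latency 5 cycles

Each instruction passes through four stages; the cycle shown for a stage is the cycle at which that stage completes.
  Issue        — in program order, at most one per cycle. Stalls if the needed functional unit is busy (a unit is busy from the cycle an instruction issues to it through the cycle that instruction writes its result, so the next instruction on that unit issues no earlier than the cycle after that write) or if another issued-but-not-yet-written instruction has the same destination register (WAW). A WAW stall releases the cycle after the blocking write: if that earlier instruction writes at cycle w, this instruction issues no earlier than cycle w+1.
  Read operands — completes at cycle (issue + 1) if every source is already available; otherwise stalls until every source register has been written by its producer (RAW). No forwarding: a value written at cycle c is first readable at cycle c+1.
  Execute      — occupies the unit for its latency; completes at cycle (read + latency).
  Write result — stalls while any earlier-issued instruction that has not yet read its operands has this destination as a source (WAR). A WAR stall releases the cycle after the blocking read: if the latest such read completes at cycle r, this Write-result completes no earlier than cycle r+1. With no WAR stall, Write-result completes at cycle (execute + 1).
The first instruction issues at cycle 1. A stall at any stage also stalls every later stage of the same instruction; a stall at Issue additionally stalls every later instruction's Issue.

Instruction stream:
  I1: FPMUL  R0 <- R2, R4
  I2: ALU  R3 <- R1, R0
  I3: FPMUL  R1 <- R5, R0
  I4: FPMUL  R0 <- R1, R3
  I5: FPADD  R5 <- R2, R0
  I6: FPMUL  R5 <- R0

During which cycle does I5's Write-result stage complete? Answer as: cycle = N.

cycle = 29

t=1  I1 dispatched to FPMUL
t=2  I1 operands ready · I2 dispatched to ALU
t=7  I1 complete
t=8  R0←I1
t=9  I2 operands ready · I3 dispatched to FPMUL
t=10  I2 complete · I3 operands ready
t=11  R3←I2
t=15  I3 complete
t=16  R1←I3
t=17  I4 dispatched to FPMUL
t=18  I4 operands ready · I5 dispatched to FPADD
t=23  I4 complete
t=24  R0←I4
t=25  I5 operands ready
t=28  I5 complete
t=29  R5←I5
t=30  I6 dispatched to FPMUL
t=31  I6 operands ready
t=36  I6 complete
t=37  R5←I6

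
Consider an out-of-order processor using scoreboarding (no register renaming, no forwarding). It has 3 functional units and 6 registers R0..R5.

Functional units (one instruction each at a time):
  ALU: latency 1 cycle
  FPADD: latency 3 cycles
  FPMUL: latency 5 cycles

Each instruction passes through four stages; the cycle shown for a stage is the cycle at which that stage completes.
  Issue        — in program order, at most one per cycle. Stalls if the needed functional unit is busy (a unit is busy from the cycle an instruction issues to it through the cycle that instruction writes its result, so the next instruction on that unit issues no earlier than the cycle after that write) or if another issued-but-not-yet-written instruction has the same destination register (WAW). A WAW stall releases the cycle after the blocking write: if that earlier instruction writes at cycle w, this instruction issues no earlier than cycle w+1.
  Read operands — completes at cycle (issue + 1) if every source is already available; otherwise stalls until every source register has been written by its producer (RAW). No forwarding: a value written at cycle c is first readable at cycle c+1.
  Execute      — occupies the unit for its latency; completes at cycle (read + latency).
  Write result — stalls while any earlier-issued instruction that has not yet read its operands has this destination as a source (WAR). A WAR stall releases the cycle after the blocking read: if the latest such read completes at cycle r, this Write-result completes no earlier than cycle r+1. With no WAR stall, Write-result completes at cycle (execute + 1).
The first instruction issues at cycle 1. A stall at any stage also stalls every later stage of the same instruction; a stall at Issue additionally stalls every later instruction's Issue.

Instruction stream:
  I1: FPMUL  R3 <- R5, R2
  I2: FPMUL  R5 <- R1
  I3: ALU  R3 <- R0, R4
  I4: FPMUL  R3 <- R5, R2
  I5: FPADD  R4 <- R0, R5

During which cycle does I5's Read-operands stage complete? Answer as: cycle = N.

cycle = 19

I1 -> (1, 2, 7, 8)
I2 -> (9, 10, 15, 16)  // struct: FPMUL busy until I1 writes@8
I3 -> (10, 11, 12, 13)
I4 -> (17, 18, 23, 24)  // struct: FPMUL busy until I2 writes@16
I5 -> (18, 19, 22, 23)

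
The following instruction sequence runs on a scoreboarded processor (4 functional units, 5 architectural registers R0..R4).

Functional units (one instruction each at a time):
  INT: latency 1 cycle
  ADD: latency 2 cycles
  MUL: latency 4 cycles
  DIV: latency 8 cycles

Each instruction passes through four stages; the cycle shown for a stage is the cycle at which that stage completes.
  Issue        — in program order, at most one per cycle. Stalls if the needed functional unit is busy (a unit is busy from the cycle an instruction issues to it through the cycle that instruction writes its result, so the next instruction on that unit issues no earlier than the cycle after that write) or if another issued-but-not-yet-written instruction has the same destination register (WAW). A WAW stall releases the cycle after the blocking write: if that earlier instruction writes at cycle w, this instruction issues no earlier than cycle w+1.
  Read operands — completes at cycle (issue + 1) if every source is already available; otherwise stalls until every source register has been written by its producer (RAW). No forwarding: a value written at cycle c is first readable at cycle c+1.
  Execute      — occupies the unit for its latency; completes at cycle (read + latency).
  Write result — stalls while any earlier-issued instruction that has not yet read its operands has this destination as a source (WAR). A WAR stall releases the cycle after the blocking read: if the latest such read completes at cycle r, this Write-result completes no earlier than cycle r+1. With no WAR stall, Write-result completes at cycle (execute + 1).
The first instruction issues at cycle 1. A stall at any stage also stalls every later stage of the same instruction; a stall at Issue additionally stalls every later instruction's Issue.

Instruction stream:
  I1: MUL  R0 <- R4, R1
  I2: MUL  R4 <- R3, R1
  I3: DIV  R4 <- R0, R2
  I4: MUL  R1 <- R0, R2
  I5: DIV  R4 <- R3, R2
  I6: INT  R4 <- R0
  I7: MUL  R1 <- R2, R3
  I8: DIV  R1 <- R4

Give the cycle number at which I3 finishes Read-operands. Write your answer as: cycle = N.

cycle 1: issue I1 (MUL)
cycle 2: I1 read-ops
cycle 6: I1 finished on MUL
cycle 7: I1→R0
cycle 8: issue I2 (MUL)
cycle 9: I2 read-ops
cycle 13: I2 finished on MUL
cycle 14: I2→R4
cycle 15: issue I3 (DIV)
cycle 16: I3 read-ops | issue I4 (MUL)
cycle 17: I4 read-ops
cycle 21: I4 finished on MUL
cycle 22: I4→R1
cycle 24: I3 finished on DIV
cycle 25: I3→R4
cycle 26: issue I5 (DIV)
cycle 27: I5 read-ops
cycle 35: I5 finished on DIV
cycle 36: I5→R4
cycle 37: issue I6 (INT)
cycle 38: I6 read-ops | issue I7 (MUL)
cycle 39: I6 finished on INT | I7 read-ops
cycle 40: I6→R4
cycle 43: I7 finished on MUL
cycle 44: I7→R1
cycle 45: issue I8 (DIV)
cycle 46: I8 read-ops
cycle 54: I8 finished on DIV
cycle 55: I8→R1

cycle = 16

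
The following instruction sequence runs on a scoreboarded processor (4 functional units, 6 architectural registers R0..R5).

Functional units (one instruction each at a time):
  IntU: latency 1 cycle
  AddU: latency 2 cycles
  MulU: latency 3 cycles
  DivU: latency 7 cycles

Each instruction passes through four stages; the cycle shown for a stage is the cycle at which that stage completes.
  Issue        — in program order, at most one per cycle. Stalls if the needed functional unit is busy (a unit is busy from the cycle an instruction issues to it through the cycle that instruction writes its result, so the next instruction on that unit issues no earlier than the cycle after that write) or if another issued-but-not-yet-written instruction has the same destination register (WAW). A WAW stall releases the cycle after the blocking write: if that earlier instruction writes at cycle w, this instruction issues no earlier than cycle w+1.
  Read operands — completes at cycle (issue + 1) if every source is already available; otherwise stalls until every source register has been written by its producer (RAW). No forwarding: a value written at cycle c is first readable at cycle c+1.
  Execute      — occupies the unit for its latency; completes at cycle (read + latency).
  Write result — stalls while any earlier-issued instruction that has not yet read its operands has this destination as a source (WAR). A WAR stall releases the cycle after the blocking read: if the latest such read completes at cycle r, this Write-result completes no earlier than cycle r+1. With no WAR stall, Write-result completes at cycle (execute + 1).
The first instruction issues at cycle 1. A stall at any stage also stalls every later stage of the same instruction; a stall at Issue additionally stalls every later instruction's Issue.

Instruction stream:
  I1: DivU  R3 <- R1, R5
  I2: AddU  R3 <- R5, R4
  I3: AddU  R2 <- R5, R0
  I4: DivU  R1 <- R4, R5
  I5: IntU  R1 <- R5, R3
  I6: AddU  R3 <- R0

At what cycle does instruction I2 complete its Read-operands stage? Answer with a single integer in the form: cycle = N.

t=1  issue I1 (DivU)
t=2  I1 read-ops
t=9  I1 finished on DivU
t=10  I1→R3
t=11  issue I2 (AddU)
t=12  I2 read-ops
t=14  I2 finished on AddU
t=15  I2→R3
t=16  issue I3 (AddU)
t=17  I3 read-ops | issue I4 (DivU)
t=18  I4 read-ops
t=19  I3 finished on AddU
t=20  I3→R2
t=25  I4 finished on DivU
t=26  I4→R1
t=27  issue I5 (IntU)
t=28  I5 read-ops | issue I6 (AddU)
t=29  I5 finished on IntU | I6 read-ops
t=30  I5→R1
t=31  I6 finished on AddU
t=32  I6→R3

cycle = 12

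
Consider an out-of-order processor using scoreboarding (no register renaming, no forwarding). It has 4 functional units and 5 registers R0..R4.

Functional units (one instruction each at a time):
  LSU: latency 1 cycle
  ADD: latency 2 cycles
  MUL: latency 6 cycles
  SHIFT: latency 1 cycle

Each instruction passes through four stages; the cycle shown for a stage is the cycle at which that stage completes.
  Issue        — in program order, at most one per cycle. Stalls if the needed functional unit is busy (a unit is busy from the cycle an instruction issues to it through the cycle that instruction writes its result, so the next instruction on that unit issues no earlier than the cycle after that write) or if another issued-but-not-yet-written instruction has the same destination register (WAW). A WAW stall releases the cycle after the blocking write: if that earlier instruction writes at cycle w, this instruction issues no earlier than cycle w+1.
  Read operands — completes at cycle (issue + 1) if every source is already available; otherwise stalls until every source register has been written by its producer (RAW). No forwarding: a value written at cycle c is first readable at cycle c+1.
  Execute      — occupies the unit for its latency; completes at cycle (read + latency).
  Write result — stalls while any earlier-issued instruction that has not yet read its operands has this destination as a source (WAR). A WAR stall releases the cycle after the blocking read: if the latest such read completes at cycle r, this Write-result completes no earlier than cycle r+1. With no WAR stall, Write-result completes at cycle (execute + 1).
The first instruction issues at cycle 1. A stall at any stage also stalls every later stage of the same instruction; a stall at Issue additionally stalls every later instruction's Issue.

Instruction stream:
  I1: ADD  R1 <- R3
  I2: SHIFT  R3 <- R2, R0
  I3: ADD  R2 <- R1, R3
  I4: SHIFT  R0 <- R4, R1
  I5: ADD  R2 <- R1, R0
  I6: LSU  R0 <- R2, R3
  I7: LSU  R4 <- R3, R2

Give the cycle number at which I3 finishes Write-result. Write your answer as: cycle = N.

cycle = 10

[1] I1 dispatched to ADD
[2] I1 operands ready; I2 dispatched to SHIFT
[3] I2 operands ready
[4] I1 complete; I2 complete
[5] R1←I1; R3←I2
[6] I3 dispatched to ADD
[7] I3 operands ready; I4 dispatched to SHIFT
[8] I4 operands ready
[9] I3 complete; I4 complete
[10] R2←I3; R0←I4
[11] I5 dispatched to ADD
[12] I5 operands ready; I6 dispatched to LSU
[14] I5 complete
[15] R2←I5
[16] I6 operands ready
[17] I6 complete
[18] R0←I6
[19] I7 dispatched to LSU
[20] I7 operands ready
[21] I7 complete
[22] R4←I7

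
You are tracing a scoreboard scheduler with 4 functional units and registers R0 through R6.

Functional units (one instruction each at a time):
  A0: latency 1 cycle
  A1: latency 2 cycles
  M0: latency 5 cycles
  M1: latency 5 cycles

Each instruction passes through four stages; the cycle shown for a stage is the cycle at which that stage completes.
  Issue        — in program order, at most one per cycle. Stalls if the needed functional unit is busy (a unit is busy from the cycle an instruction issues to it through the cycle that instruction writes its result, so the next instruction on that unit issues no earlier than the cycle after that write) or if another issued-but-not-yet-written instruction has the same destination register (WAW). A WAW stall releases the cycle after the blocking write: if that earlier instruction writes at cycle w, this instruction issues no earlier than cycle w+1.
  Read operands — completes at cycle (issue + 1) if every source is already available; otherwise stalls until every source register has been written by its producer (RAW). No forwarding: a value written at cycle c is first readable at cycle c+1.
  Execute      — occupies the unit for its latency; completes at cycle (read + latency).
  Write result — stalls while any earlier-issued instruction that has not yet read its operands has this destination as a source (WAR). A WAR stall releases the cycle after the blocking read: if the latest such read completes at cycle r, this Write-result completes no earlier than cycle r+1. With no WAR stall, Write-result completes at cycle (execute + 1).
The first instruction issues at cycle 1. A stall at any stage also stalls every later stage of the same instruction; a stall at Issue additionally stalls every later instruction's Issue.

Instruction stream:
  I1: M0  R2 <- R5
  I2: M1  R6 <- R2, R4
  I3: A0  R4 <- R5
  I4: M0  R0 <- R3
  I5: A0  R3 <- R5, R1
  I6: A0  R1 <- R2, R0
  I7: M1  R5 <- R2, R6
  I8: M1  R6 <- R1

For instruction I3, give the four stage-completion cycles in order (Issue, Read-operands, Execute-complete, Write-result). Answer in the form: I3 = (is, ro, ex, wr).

I3 = (3, 4, 5, 10)

[I1] 1/2/7/8
[I2] 2/9/14/15  (RAW R2: wait I1 write@8)
[I3] 3/4/5/10  (WAR R4: wait I2 read@9)
[I4] 9/10/15/16  (struct: M0 busy until I1 writes@8)
[I5] 11/12/13/14  (struct: A0 busy until I3 writes@10)
[I6] 15/17/18/19  (struct: A0 busy until I5 writes@14; RAW R0: wait I4 write@16)
[I7] 16/17/22/23
[I8] 24/25/30/31  (struct: M1 busy until I7 writes@23)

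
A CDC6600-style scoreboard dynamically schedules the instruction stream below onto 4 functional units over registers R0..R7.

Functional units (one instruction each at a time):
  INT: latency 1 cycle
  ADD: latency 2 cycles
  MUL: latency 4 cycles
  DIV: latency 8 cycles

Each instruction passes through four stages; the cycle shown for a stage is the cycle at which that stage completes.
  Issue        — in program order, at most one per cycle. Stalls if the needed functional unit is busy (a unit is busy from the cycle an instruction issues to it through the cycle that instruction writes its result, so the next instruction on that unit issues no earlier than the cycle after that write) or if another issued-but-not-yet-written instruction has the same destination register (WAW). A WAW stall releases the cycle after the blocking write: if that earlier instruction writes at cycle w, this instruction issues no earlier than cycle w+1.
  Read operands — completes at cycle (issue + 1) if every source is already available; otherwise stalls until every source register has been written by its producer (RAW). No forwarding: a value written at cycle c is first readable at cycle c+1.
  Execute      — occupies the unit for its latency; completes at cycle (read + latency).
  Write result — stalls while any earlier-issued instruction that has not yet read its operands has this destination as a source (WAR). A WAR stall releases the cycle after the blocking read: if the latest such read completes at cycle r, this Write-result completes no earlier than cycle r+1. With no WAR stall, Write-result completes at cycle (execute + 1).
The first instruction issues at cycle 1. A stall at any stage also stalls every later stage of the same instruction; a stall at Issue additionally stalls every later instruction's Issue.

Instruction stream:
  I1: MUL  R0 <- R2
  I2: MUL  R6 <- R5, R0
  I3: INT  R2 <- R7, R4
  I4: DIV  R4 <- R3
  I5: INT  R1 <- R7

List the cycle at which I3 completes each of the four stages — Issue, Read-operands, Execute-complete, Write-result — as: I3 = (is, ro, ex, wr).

I1  is:1  ro:2  ex:6  wr:7
I2  is:8  ro:9  ex:13  wr:14  — struct: MUL busy until I1 writes@7
I3  is:9  ro:10  ex:11  wr:12
I4  is:10  ro:11  ex:19  wr:20
I5  is:13  ro:14  ex:15  wr:16  — struct: INT busy until I3 writes@12

I3 = (9, 10, 11, 12)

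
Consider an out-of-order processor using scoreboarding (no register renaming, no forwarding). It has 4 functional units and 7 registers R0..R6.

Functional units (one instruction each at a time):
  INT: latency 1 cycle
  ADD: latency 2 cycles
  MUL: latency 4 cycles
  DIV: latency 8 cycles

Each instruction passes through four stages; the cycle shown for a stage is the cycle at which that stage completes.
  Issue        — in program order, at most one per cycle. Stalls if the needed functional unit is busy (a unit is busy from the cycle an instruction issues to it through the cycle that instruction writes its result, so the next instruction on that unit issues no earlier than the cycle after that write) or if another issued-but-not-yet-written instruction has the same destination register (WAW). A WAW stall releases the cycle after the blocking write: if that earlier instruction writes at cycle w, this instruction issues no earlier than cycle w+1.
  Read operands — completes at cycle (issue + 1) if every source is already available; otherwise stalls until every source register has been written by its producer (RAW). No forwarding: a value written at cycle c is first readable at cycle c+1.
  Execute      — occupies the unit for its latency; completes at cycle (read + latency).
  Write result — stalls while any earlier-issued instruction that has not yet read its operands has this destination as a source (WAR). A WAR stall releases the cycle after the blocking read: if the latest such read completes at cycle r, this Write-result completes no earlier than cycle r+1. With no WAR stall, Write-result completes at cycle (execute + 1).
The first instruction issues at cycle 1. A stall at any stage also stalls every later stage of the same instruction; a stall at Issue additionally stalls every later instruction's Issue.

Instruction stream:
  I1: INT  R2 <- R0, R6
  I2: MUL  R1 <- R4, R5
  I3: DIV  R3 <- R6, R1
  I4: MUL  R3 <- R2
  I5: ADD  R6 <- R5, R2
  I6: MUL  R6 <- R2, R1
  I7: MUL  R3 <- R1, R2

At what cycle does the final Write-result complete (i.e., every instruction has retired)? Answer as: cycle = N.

I1  is:1  ro:2  ex:3  wr:4
I2  is:2  ro:3  ex:7  wr:8
I3  is:3  ro:9  ex:17  wr:18  — RAW R1: wait I2 write@8
I4  is:19  ro:20  ex:24  wr:25  — WAW R3: wait I3 write@18
I5  is:20  ro:21  ex:23  wr:24
I6  is:26  ro:27  ex:31  wr:32  — struct: MUL busy until I4 writes@25
I7  is:33  ro:34  ex:38  wr:39  — struct: MUL busy until I6 writes@32

cycle = 39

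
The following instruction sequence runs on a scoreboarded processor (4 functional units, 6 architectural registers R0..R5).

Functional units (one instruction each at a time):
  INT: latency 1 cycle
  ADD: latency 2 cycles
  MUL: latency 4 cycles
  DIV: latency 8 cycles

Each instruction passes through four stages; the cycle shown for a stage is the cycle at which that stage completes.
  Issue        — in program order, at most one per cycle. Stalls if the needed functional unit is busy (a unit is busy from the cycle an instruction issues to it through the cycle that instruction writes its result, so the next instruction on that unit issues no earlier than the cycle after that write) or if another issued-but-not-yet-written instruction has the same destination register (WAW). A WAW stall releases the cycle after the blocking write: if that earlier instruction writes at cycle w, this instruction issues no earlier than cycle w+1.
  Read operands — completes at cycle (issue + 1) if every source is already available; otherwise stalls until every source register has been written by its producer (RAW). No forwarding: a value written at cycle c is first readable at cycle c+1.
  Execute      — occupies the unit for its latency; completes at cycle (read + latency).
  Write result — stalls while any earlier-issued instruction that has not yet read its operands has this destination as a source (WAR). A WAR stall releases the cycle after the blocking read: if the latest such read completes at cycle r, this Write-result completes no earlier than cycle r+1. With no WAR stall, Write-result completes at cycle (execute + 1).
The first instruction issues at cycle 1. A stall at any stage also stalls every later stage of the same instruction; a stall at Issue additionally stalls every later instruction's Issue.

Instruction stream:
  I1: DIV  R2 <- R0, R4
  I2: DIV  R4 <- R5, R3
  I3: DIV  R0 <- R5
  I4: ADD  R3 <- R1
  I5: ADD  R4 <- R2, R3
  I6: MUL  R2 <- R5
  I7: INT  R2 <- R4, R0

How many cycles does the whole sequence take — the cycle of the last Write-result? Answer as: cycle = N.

cycle = 40

[1] issue I1 (DIV)
[2] I1 read-ops
[10] I1 finished on DIV
[11] I1→R2
[12] issue I2 (DIV)
[13] I2 read-ops
[21] I2 finished on DIV
[22] I2→R4
[23] issue I3 (DIV)
[24] I3 read-ops | issue I4 (ADD)
[25] I4 read-ops
[27] I4 finished on ADD
[28] I4→R3
[29] issue I5 (ADD)
[30] I5 read-ops | issue I6 (MUL)
[31] I6 read-ops
[32] I3 finished on DIV | I5 finished on ADD
[33] I3→R0 | I5→R4
[35] I6 finished on MUL
[36] I6→R2
[37] issue I7 (INT)
[38] I7 read-ops
[39] I7 finished on INT
[40] I7→R2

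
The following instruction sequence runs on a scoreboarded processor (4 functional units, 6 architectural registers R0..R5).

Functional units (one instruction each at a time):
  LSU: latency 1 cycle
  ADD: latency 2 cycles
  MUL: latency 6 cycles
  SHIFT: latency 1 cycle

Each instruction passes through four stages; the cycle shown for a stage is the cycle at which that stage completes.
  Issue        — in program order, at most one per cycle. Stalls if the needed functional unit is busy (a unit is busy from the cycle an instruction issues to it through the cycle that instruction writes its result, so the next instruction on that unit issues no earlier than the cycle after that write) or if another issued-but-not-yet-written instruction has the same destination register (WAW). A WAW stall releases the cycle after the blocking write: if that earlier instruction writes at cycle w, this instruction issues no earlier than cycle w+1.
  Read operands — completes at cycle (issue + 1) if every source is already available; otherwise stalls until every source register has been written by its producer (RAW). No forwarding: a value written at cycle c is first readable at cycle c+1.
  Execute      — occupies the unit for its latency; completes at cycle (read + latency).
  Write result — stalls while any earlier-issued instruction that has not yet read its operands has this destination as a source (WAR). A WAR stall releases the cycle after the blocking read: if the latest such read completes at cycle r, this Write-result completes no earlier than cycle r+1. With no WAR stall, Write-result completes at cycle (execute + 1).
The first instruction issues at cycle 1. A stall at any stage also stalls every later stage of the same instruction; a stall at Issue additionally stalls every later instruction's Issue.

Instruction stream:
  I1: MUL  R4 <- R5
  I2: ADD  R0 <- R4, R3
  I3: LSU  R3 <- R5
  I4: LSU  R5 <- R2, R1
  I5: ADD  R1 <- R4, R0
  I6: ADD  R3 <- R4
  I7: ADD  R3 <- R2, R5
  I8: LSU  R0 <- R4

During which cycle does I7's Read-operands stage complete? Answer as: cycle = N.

[I1] 1/2/8/9
[I2] 2/10/12/13  (RAW R4: wait I1 write@9)
[I3] 3/4/5/11  (WAR R3: wait I2 read@10)
[I4] 12/13/14/15  (struct: LSU busy until I3 writes@11)
[I5] 14/15/17/18  (struct: ADD busy until I2 writes@13)
[I6] 19/20/22/23  (struct: ADD busy until I5 writes@18)
[I7] 24/25/27/28  (struct: ADD busy until I6 writes@23)
[I8] 25/26/27/28

cycle = 25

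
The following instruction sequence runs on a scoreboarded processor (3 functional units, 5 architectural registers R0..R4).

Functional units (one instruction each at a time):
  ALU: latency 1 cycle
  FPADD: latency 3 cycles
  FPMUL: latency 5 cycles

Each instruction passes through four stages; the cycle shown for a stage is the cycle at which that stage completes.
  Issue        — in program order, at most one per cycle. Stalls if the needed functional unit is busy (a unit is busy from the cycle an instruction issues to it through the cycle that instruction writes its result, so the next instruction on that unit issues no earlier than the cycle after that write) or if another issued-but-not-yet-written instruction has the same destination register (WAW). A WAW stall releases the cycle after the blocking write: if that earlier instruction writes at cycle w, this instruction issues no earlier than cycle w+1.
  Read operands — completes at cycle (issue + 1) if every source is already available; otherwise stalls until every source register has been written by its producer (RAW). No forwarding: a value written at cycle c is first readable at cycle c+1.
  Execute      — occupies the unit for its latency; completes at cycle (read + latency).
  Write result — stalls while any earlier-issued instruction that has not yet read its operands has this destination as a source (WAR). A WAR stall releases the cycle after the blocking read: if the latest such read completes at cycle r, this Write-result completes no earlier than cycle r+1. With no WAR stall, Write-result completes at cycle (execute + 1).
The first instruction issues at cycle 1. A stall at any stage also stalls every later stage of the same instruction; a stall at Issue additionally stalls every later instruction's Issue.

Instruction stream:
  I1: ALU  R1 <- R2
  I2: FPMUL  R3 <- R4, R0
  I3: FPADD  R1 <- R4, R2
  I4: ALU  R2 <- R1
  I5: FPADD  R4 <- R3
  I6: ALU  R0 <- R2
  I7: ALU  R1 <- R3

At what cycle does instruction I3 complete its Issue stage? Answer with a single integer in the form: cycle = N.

cycle 1: I1 issues→ALU
cycle 2: I1 reads; I2 issues→FPMUL
cycle 3: I1 exec-done; I2 reads
cycle 4: I1 writes R1
cycle 5: I3 issues→FPADD
cycle 6: I3 reads; I4 issues→ALU
cycle 8: I2 exec-done
cycle 9: I2 writes R3; I3 exec-done
cycle 10: I3 writes R1
cycle 11: I4 reads; I5 issues→FPADD
cycle 12: I4 exec-done; I5 reads
cycle 13: I4 writes R2
cycle 14: I6 issues→ALU
cycle 15: I5 exec-done; I6 reads
cycle 16: I5 writes R4; I6 exec-done
cycle 17: I6 writes R0
cycle 18: I7 issues→ALU
cycle 19: I7 reads
cycle 20: I7 exec-done
cycle 21: I7 writes R1

cycle = 5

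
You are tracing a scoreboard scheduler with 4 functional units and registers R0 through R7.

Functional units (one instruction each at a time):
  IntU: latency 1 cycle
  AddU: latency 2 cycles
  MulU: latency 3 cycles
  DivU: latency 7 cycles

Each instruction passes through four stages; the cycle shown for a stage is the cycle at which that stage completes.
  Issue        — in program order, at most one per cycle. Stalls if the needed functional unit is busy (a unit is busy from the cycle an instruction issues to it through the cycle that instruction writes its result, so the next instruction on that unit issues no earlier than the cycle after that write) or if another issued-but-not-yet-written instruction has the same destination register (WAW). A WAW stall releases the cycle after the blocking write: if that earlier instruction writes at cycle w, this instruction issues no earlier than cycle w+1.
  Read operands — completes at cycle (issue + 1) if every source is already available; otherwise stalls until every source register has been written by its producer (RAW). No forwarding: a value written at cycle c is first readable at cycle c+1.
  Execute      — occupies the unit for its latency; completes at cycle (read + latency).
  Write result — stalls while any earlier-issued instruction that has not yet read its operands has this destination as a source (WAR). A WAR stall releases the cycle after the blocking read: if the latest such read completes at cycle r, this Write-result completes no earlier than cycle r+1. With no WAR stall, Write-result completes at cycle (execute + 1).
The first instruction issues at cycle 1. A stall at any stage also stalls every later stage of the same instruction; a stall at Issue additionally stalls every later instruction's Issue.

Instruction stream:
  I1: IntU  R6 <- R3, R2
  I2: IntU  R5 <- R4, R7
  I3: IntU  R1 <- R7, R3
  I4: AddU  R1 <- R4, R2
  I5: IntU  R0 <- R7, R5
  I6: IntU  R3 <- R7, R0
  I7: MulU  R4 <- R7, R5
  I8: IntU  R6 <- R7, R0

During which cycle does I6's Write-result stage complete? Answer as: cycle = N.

cycle = 21

[1] issue I1 (IntU)
[2] I1 read-ops
[3] I1 finished on IntU
[4] I1→R6
[5] issue I2 (IntU)
[6] I2 read-ops
[7] I2 finished on IntU
[8] I2→R5
[9] issue I3 (IntU)
[10] I3 read-ops
[11] I3 finished on IntU
[12] I3→R1
[13] issue I4 (AddU)
[14] I4 read-ops | issue I5 (IntU)
[15] I5 read-ops
[16] I4 finished on AddU | I5 finished on IntU
[17] I4→R1 | I5→R0
[18] issue I6 (IntU)
[19] I6 read-ops | issue I7 (MulU)
[20] I6 finished on IntU | I7 read-ops
[21] I6→R3
[22] issue I8 (IntU)
[23] I7 finished on MulU | I8 read-ops
[24] I7→R4 | I8 finished on IntU
[25] I8→R6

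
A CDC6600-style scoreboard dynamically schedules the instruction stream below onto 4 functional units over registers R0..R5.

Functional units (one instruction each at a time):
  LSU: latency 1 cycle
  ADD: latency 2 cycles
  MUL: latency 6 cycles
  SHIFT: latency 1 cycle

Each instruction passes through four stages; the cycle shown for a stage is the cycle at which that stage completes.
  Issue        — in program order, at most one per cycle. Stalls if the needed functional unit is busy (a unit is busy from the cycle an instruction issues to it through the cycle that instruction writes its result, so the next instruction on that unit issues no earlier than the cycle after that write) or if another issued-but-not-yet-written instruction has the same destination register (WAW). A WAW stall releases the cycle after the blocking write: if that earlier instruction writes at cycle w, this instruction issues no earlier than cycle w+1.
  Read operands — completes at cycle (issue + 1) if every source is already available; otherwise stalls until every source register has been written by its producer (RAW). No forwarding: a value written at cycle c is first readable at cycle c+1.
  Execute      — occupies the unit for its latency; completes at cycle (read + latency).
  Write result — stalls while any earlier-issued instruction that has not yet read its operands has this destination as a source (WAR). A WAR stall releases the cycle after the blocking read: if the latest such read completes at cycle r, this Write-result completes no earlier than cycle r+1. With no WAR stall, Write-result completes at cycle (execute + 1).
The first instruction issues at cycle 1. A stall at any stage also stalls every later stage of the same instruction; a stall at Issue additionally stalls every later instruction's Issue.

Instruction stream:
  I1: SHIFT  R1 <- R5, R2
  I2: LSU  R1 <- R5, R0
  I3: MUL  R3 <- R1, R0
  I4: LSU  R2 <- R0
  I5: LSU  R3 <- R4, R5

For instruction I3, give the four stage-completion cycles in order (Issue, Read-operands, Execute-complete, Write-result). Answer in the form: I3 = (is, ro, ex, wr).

cycle 1: I1→SHIFT
cycle 2: I1 RO
cycle 3: I1 EX
cycle 4: I1 WR R1
cycle 5: I2→LSU
cycle 6: I2 RO · I3→MUL
cycle 7: I2 EX
cycle 8: I2 WR R1
cycle 9: I3 RO · I4→LSU
cycle 10: I4 RO
cycle 11: I4 EX
cycle 12: I4 WR R2
cycle 15: I3 EX
cycle 16: I3 WR R3
cycle 17: I5→LSU
cycle 18: I5 RO
cycle 19: I5 EX
cycle 20: I5 WR R3

I3 = (6, 9, 15, 16)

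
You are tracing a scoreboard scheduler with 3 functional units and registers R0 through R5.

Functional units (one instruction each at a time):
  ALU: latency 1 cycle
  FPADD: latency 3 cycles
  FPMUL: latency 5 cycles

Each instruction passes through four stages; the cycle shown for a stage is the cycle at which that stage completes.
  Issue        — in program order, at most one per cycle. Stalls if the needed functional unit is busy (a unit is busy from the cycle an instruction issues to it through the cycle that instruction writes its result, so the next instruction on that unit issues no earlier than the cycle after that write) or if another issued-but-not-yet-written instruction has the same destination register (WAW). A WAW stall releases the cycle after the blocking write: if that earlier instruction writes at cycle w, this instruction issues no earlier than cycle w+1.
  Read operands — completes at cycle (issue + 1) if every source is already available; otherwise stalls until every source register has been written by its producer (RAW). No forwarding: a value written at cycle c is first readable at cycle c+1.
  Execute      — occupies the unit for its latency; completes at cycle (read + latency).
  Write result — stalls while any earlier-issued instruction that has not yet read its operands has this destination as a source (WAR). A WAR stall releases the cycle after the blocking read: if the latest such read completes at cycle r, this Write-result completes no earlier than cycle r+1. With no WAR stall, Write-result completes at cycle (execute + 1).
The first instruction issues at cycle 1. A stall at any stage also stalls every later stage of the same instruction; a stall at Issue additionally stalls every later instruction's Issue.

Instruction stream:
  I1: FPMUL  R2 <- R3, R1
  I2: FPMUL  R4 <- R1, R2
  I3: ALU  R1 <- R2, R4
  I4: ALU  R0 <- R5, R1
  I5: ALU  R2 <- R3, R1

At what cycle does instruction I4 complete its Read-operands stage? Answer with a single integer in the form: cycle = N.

c1: issue I1 (FPMUL)
c2: I1 read-ops
c7: I1 finished on FPMUL
c8: I1→R2
c9: issue I2 (FPMUL)
c10: I2 read-ops, issue I3 (ALU)
c15: I2 finished on FPMUL
c16: I2→R4
c17: I3 read-ops
c18: I3 finished on ALU
c19: I3→R1
c20: issue I4 (ALU)
c21: I4 read-ops
c22: I4 finished on ALU
c23: I4→R0
c24: issue I5 (ALU)
c25: I5 read-ops
c26: I5 finished on ALU
c27: I5→R2

cycle = 21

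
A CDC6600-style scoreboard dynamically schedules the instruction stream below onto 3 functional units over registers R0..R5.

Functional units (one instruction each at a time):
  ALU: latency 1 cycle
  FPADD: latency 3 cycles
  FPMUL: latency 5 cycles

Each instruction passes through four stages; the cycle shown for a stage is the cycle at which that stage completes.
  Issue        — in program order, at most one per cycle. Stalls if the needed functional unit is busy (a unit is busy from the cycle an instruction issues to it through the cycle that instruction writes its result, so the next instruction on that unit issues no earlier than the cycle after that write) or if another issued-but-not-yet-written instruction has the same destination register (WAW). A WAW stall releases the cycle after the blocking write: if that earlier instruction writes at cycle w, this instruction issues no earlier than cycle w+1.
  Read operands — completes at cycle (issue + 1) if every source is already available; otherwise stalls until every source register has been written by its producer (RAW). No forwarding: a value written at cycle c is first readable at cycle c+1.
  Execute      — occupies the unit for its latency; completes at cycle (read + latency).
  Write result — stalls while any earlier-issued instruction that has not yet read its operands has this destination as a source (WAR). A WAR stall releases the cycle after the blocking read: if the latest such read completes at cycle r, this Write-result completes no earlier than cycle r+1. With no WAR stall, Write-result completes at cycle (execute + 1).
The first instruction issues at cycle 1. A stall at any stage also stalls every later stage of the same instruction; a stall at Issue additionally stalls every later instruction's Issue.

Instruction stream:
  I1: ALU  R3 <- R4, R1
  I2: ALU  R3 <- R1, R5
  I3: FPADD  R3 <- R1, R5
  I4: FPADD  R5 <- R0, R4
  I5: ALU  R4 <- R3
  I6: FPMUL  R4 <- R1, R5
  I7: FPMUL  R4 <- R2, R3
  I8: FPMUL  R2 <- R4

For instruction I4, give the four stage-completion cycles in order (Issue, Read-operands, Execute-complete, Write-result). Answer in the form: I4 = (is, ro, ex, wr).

I4 = (15, 16, 19, 20)

[1] I1 issues→ALU
[2] I1 reads
[3] I1 exec-done
[4] I1 writes R3
[5] I2 issues→ALU
[6] I2 reads
[7] I2 exec-done
[8] I2 writes R3
[9] I3 issues→FPADD
[10] I3 reads
[13] I3 exec-done
[14] I3 writes R3
[15] I4 issues→FPADD
[16] I4 reads, I5 issues→ALU
[17] I5 reads
[18] I5 exec-done
[19] I4 exec-done, I5 writes R4
[20] I4 writes R5, I6 issues→FPMUL
[21] I6 reads
[26] I6 exec-done
[27] I6 writes R4
[28] I7 issues→FPMUL
[29] I7 reads
[34] I7 exec-done
[35] I7 writes R4
[36] I8 issues→FPMUL
[37] I8 reads
[42] I8 exec-done
[43] I8 writes R2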